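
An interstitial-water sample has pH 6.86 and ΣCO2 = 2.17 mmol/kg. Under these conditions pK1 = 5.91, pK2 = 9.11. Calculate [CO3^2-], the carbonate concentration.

α₂ = 1 / (1 + [H⁺]/K2 + [H⁺]²/(K1K2)) = 1 / (1 + 10^+2.25 + 10^+1.30)
   = 1 / (1 + 177.83 + 19.953) = 1/198.78 = 0.005031
[CO3²⁻] = α₂ × DIC = 0.005031 × 2.17 = 0.0109 mmol/kg = 10.9 μmol/kg

[CO3²⁻] = 10.9 μmol/kg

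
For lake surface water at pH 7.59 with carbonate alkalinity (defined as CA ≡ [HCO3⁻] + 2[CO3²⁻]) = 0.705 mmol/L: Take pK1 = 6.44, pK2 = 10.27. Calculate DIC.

DIC = 0.753 mmol/L

CA = [HCO3⁻] + 2[CO3²⁻] = (α₁ + 2α₂)·DIC
At pH 7.59: [H⁺]/K1 = 10^-1.15 = 0.070795, K2/[H⁺] = 10^-2.68 = 0.0020893
α₁ = 1/(1 + 0.070795 + 0.0020893) = 1/1.0729 = 0.9321; α₂ = α₁·K2/[H⁺] = 0.001947
α₁ + 2α₂ = 0.9360
DIC = CA / (α₁ + 2α₂) = 0.705 / 0.9360 = 0.753 mmol/L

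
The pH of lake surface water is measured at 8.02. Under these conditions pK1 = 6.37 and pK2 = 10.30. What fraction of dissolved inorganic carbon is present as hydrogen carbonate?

α₁ = 1 / (1 + [H⁺]/K1 + K2/[H⁺]) = 1 / (1 + 10^-1.65 + 10^-2.28)
   = 1 / (1 + 0.022387 + 0.0052481) = 1/1.0276 = 0.9731

α₁ = 0.973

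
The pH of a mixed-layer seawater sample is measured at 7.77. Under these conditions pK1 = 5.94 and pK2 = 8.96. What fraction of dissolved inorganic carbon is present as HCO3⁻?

α₁ = 1 / (1 + [H⁺]/K1 + K2/[H⁺]) = 1 / (1 + 10^-1.83 + 10^-1.19)
   = 1 / (1 + 0.014791 + 0.064565) = 1/1.0794 = 0.9265

α₁ = 0.926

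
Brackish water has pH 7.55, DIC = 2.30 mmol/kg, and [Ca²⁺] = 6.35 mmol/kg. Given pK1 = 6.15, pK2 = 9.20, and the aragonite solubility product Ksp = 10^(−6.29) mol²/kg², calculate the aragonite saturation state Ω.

Ω = 0.600

α₂ = 1 / (1 + [H⁺]/K2 + [H⁺]²/(K1K2)) = 1 / (1 + 10^+1.65 + 10^+0.25)
   = 1 / (1 + 44.668 + 1.7783) = 1/47.447 = 0.02108
[CO3²⁻] = α₂ × DIC = 0.02108 × 2.30 = 0.04848 mmol/kg
Ksp = 10^(−6.29) = 5.129×10^-7
Ω = [Ca²⁺][CO3²⁻]/Ksp = (6.35×10^-3)(4.848×10^-5) / 5.129×10^-7 = 0.600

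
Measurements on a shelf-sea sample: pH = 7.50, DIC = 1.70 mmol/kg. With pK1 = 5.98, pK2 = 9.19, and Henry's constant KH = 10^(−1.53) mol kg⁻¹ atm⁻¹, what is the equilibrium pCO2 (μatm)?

pCO2 = 1660 μatm

α₀ = 1 / (1 + K1/[H⁺] + K1K2/[H⁺]²) = 1 / (1 + 10^+1.52 + 10^-0.17)
   = 1 / (1 + 33.113 + 0.67608) = 1/34.789 = 0.02874
[CO2*] = α₀ × DIC = 0.02874 × 1.70 = 0.04887 mmol/kg
pCO2 = [CO2*]/KH = 4.887×10^-5 / 2.951×10^-2 = 1660 μatm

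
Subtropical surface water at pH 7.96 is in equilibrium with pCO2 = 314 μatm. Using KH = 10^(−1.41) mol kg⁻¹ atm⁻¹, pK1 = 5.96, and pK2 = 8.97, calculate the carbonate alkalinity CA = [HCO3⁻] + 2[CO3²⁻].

[CO2*] = KH · pCO2 = 10^(−1.41) × 314×10^-6 = 1.222×10^-5 mol/kg
α₀ = 1/(1 + K1/[H⁺] + K1K2/[H⁺]²) = 1/(1 + 10^+2.00 + 10^+0.99) = 0.009028
DIC = [CO2*]/α₀ = 1.222×10^-5 / 0.009028 = 1.353 mmol/kg
CA = (α₁ + 2α₂)·DIC = (0.9028 + 2×0.08822) × 1.353 = 1.46 mmol/kg

CA = 1.46 mmol/kg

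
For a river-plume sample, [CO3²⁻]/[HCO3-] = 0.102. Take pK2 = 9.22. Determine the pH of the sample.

pH = 8.23

From K2 = [H⁺][CO3²⁻]/[HCO3-]:  pH = pK2 + log₁₀([CO3²⁻]/[HCO3-])
log₁₀(0.102) = -0.991
pH = 9.22 + (-0.991) = 8.23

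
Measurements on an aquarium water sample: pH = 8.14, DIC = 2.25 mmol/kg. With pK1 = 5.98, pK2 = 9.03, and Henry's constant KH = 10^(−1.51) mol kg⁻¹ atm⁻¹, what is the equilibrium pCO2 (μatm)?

pCO2 = 444 μatm

α₀ = 1 / (1 + K1/[H⁺] + K1K2/[H⁺]²) = 1 / (1 + 10^+2.16 + 10^+1.27)
   = 1 / (1 + 144.54 + 18.621) = 1/164.16 = 0.006091
[CO2*] = α₀ × DIC = 0.006091 × 2.25 = 0.01371 mmol/kg = 13.71 μmol/kg
pCO2 = [CO2*]/KH = 1.371×10^-5 / 3.090×10^-2 = 444 μatm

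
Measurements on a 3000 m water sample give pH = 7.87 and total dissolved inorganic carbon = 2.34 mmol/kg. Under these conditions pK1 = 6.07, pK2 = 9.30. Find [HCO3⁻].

α₁ = 1 / (1 + [H⁺]/K1 + K2/[H⁺]) = 1 / (1 + 10^-1.80 + 10^-1.43)
   = 1 / (1 + 0.015849 + 0.037154) = 1/1.0530 = 0.9497
[HCO3⁻] = α₁ × DIC = 0.9497 × 2.34 = 2.22 mmol/kg

[HCO3⁻] = 2.22 mmol/kg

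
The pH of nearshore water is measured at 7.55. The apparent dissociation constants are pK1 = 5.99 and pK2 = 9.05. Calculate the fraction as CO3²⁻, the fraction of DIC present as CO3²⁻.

α₂ = 0.0299

α₂ = 1 / (1 + [H⁺]/K2 + [H⁺]²/(K1K2)) = 1 / (1 + 10^+1.50 + 10^-0.06)
   = 1 / (1 + 31.623 + 0.87096) = 1/33.494 = 0.02986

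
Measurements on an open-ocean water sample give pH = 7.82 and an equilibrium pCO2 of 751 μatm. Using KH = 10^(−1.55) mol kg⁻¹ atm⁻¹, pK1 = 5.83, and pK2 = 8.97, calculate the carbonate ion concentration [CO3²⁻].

[CO2*] = KH · pCO2 = 10^(−1.55) × 751×10^-6 = 2.117×10^-5 mol/kg
α₀ = 1/(1 + K1/[H⁺] + K1K2/[H⁺]²) = 1/(1 + 10^+1.99 + 10^+0.84) = 0.009466
DIC = [CO2*]/α₀ = 2.117×10^-5 / 0.009466 = 2.236 mmol/kg
[CO3²⁻] = α₂·DIC; α₂ = 0.06549, so [CO3²⁻] = 0.06549 × 2.236 = 0.146 mmol/kg

[CO3²⁻] = 0.146 mmol/kg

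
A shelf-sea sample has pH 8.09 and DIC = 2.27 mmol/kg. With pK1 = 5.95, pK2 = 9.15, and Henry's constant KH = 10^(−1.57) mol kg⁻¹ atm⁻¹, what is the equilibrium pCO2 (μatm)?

α₀ = 1 / (1 + K1/[H⁺] + K1K2/[H⁺]²) = 1 / (1 + 10^+2.14 + 10^+1.08)
   = 1 / (1 + 138.04 + 12.023) = 1/151.06 = 0.006620
[CO2*] = α₀ × DIC = 0.006620 × 2.27 = 0.01503 mmol/kg = 15.03 μmol/kg
pCO2 = [CO2*]/KH = 1.503×10^-5 / 2.692×10^-2 = 558 μatm

pCO2 = 558 μatm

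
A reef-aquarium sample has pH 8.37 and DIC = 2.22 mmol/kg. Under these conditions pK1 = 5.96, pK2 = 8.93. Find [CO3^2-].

α₂ = 1 / (1 + [H⁺]/K2 + [H⁺]²/(K1K2)) = 1 / (1 + 10^+0.56 + 10^-1.85)
   = 1 / (1 + 3.6308 + 0.014125) = 1/4.6449 = 0.2153
[CO3²⁻] = α₂ × DIC = 0.2153 × 2.22 = 0.478 mmol/kg

[CO3²⁻] = 0.478 mmol/kg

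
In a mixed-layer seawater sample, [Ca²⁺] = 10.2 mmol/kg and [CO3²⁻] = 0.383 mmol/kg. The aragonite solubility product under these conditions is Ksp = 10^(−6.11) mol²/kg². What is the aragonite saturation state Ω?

Ω = 5.03

Ksp = 10^(−6.11) = 7.762×10^-7
Ω = [Ca²⁺][CO3²⁻]/Ksp = (10.2×10^-3)(0.383×10^-3) / 7.762×10^-7 = 5.03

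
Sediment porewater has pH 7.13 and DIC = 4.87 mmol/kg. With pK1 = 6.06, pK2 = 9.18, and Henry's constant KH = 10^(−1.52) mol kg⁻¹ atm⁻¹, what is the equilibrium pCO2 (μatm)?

α₀ = 1 / (1 + K1/[H⁺] + K1K2/[H⁺]²) = 1 / (1 + 10^+1.07 + 10^-0.98)
   = 1 / (1 + 11.749 + 0.10471) = 1/12.854 = 0.07780
[CO2*] = α₀ × DIC = 0.07780 × 4.87 = 0.3789 mmol/kg
pCO2 = [CO2*]/KH = 3.789×10^-4 / 3.020×10^-2 = 1.25×10^4 μatm

pCO2 = 1.25×10^4 μatm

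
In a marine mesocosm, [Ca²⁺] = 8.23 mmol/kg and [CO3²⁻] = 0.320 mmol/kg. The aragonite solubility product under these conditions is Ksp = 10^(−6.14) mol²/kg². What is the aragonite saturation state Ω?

Ksp = 10^(−6.14) = 7.244×10^-7
Ω = [Ca²⁺][CO3²⁻]/Ksp = (8.23×10^-3)(0.320×10^-3) / 7.244×10^-7 = 3.64

Ω = 3.64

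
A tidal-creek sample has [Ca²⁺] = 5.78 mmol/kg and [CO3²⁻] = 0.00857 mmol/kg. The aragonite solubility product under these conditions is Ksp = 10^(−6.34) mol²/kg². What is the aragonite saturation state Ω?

Ksp = 10^(−6.34) = 4.571×10^-7
Ω = [Ca²⁺][CO3²⁻]/Ksp = (5.78×10^-3)(0.00857×10^-3) / 4.571×10^-7 = 0.108

Ω = 0.108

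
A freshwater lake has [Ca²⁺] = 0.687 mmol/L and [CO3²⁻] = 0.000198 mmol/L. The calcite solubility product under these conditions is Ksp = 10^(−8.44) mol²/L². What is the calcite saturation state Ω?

Ksp = 10^(−8.44) = 3.631×10^-9
Ω = [Ca²⁺][CO3²⁻]/Ksp = (0.687×10^-3)(0.000198×10^-3) / 3.631×10^-9 = 0.0375

Ω = 0.0375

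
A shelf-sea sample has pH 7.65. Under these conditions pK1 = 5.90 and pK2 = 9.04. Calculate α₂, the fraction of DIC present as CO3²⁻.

α₂ = 1 / (1 + [H⁺]/K2 + [H⁺]²/(K1K2)) = 1 / (1 + 10^+1.39 + 10^-0.36)
   = 1 / (1 + 24.547 + 0.43652) = 1/25.984 = 0.03849

α₂ = 0.0385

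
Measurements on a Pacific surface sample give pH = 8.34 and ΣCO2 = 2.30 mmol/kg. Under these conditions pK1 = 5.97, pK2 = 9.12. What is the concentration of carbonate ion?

α₂ = 1 / (1 + [H⁺]/K2 + [H⁺]²/(K1K2)) = 1 / (1 + 10^+0.78 + 10^-1.59)
   = 1 / (1 + 6.0256 + 0.025704) = 1/7.0513 = 0.1418
[CO3²⁻] = α₂ × DIC = 0.1418 × 2.30 = 0.326 mmol/kg

[CO3²⁻] = 0.326 mmol/kg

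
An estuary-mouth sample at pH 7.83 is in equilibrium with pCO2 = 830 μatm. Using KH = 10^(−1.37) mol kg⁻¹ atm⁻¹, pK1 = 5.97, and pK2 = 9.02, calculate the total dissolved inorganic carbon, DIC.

DIC = 2.77 mmol/kg

[CO2*] = KH · pCO2 = 10^(−1.37) × 830×10^-6 = 3.541×10^-5 mol/kg
α₀ = 1/(1 + K1/[H⁺] + K1K2/[H⁺]²) = 1/(1 + 10^+1.86 + 10^+0.67) = 0.01280
DIC = [CO2*]/α₀ = 3.541×10^-5 / 0.01280 = 2.77 mmol/kg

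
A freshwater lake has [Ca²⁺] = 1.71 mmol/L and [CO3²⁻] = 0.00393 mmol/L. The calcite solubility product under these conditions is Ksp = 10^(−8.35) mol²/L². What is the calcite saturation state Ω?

Ksp = 10^(−8.35) = 4.467×10^-9
Ω = [Ca²⁺][CO3²⁻]/Ksp = (1.71×10^-3)(0.00393×10^-3) / 4.467×10^-9 = 1.50

Ω = 1.50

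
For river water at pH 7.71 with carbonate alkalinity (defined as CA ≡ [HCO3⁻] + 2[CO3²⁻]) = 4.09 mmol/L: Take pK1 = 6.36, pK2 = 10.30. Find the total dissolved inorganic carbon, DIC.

DIC = 4.26 mmol/L

CA = [HCO3⁻] + 2[CO3²⁻] = (α₁ + 2α₂)·DIC
At pH 7.71: [H⁺]/K1 = 10^-1.35 = 0.044668, K2/[H⁺] = 10^-2.59 = 0.0025704
α₁ = 1/(1 + 0.044668 + 0.0025704) = 1/1.0472 = 0.9549; α₂ = α₁·K2/[H⁺] = 0.002454
α₁ + 2α₂ = 0.9598
DIC = CA / (α₁ + 2α₂) = 4.09 / 0.9598 = 4.26 mmol/L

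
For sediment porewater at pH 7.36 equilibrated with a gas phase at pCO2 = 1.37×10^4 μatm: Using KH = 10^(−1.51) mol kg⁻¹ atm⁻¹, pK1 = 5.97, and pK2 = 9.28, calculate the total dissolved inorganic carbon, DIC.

DIC = 10.9 mmol/kg

[CO2*] = KH · pCO2 = 10^(−1.51) × 1.37×10^4×10^-6 = 4.234×10^-4 mol/kg
α₀ = 1/(1 + K1/[H⁺] + K1K2/[H⁺]²) = 1/(1 + 10^+1.39 + 10^-0.53) = 0.03870
DIC = [CO2*]/α₀ = 4.234×10^-4 / 0.03870 = 10.9 mmol/kg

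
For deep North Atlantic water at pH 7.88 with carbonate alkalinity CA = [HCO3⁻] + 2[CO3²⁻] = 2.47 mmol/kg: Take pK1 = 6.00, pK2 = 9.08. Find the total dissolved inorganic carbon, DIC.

CA = [HCO3⁻] + 2[CO3²⁻] = (α₁ + 2α₂)·DIC
At pH 7.88: [H⁺]/K1 = 10^-1.88 = 0.013183, K2/[H⁺] = 10^-1.20 = 0.063096
α₁ = 1/(1 + 0.013183 + 0.063096) = 1/1.0763 = 0.9291; α₂ = α₁·K2/[H⁺] = 0.05862
α₁ + 2α₂ = 1.0464
DIC = CA / (α₁ + 2α₂) = 2.47 / 1.0464 = 2.36 mmol/kg

DIC = 2.36 mmol/kg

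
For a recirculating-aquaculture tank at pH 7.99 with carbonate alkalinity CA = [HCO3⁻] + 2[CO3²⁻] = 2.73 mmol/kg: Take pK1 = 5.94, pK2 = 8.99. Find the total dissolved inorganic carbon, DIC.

CA = [HCO3⁻] + 2[CO3²⁻] = (α₁ + 2α₂)·DIC
At pH 7.99: [H⁺]/K1 = 10^-2.05 = 0.0089125, K2/[H⁺] = 10^-1.00 = 0.10000
α₁ = 1/(1 + 0.0089125 + 0.10000) = 1/1.1089 = 0.9018; α₂ = α₁·K2/[H⁺] = 0.09018
α₁ + 2α₂ = 1.0821
DIC = CA / (α₁ + 2α₂) = 2.73 / 1.0821 = 2.52 mmol/kg

DIC = 2.52 mmol/kg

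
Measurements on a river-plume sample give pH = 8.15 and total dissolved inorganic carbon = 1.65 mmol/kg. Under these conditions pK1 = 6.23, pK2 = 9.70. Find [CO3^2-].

α₂ = 1 / (1 + [H⁺]/K2 + [H⁺]²/(K1K2)) = 1 / (1 + 10^+1.55 + 10^-0.37)
   = 1 / (1 + 35.481 + 0.42658) = 1/36.908 = 0.02709
[CO3²⁻] = α₂ × DIC = 0.02709 × 1.65 = 0.0447 mmol/kg

[CO3²⁻] = 0.0447 mmol/kg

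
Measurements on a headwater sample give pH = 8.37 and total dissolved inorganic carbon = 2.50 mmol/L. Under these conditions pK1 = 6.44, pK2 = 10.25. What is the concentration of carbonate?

[CO3²⁻] = 0.0322 mmol/L

α₂ = 1 / (1 + [H⁺]/K2 + [H⁺]²/(K1K2)) = 1 / (1 + 10^+1.88 + 10^-0.05)
   = 1 / (1 + 75.858 + 0.89125) = 1/77.749 = 0.01286
[CO3²⁻] = α₂ × DIC = 0.01286 × 2.50 = 0.0322 mmol/L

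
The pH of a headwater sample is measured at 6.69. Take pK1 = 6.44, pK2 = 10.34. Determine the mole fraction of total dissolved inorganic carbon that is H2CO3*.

α₀ = 0.360

α₀ = 1 / (1 + K1/[H⁺] + K1K2/[H⁺]²) = 1 / (1 + 10^+0.25 + 10^-3.40)
   = 1 / (1 + 1.7783 + 0.00039811) = 1/2.7787 = 0.3599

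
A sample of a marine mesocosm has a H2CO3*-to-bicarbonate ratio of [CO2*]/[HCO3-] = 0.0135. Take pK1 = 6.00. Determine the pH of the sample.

From K1 = [H⁺][HCO3-]/[CO2*]:  pH = pK1 − log₁₀([CO2*]/[HCO3-])
log₁₀(0.0135) = -1.870
pH = 6.00 − (-1.870) = 7.87

pH = 7.87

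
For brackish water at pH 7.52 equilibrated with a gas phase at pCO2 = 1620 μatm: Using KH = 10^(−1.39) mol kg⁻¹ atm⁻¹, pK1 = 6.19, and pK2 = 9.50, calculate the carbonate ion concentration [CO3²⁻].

[CO3²⁻] = 14.8 μmol/kg

[CO2*] = KH · pCO2 = 10^(−1.39) × 1620×10^-6 = 6.600×10^-5 mol/kg
α₀ = 1/(1 + K1/[H⁺] + K1K2/[H⁺]²) = 1/(1 + 10^+1.33 + 10^-0.65) = 0.04424
DIC = [CO2*]/α₀ = 6.600×10^-5 / 0.04424 = 1.492 mmol/kg
[CO3²⁻] = α₂·DIC; α₂ = 0.009904, so [CO3²⁻] = 0.009904 × 1.492 = 0.0148 mmol/kg = 14.8 μmol/kg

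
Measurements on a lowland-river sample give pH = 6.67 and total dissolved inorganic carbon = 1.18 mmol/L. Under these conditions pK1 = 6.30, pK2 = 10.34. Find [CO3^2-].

[CO3²⁻] = 0.177 μmol/L

α₂ = 1 / (1 + [H⁺]/K2 + [H⁺]²/(K1K2)) = 1 / (1 + 10^+3.67 + 10^+3.30)
   = 1 / (1 + 4677.4 + 1995.3) = 1/6673.6 = 0.0001498
[CO3²⁻] = α₂ × DIC = 0.0001498 × 1.18 = 0.000177 mmol/L = 0.177 μmol/L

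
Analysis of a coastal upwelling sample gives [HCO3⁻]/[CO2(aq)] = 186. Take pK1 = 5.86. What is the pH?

From K1 = [H⁺][HCO3⁻]/[CO2(aq)]:  pH = pK1 + log₁₀([HCO3⁻]/[CO2(aq)])
log₁₀(186) = +2.270
pH = 5.86 + (+2.270) = 8.13

pH = 8.13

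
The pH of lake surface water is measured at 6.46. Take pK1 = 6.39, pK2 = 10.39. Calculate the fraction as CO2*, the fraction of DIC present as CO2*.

α₀ = 0.460

α₀ = 1 / (1 + K1/[H⁺] + K1K2/[H⁺]²) = 1 / (1 + 10^+0.07 + 10^-3.86)
   = 1 / (1 + 1.1749 + 0.00013804) = 1/2.1750 = 0.4598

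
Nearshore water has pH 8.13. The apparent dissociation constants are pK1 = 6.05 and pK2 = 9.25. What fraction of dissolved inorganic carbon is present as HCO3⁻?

α₁ = 1 / (1 + [H⁺]/K1 + K2/[H⁺]) = 1 / (1 + 10^-2.08 + 10^-1.12)
   = 1 / (1 + 0.0083176 + 0.075858) = 1/1.0842 = 0.9224

α₁ = 0.922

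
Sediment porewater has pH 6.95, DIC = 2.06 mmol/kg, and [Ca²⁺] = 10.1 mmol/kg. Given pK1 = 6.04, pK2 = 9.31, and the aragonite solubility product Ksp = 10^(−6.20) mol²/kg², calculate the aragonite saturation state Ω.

α₂ = 1 / (1 + [H⁺]/K2 + [H⁺]²/(K1K2)) = 1 / (1 + 10^+2.36 + 10^+1.45)
   = 1 / (1 + 229.09 + 28.184) = 1/258.27 = 0.003872
[CO3²⁻] = α₂ × DIC = 0.003872 × 2.06 = 0.007976 mmol/kg = 7.976 μmol/kg
Ksp = 10^(−6.20) = 6.310×10^-7
Ω = [Ca²⁺][CO3²⁻]/Ksp = (10.1×10^-3)(7.976×10^-6) / 6.310×10^-7 = 0.128

Ω = 0.128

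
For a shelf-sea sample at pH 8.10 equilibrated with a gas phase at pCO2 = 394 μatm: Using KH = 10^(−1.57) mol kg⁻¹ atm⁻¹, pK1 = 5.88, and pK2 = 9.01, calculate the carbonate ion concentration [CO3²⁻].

[CO2*] = KH · pCO2 = 10^(−1.57) × 394×10^-6 = 1.060×10^-5 mol/kg
α₀ = 1/(1 + K1/[H⁺] + K1K2/[H⁺]²) = 1/(1 + 10^+2.22 + 10^+1.31) = 0.005337
DIC = [CO2*]/α₀ = 1.060×10^-5 / 0.005337 = 1.987 mmol/kg
[CO3²⁻] = α₂·DIC; α₂ = 0.1090, so [CO3²⁻] = 0.1090 × 1.987 = 0.217 mmol/kg

[CO3²⁻] = 0.217 mmol/kg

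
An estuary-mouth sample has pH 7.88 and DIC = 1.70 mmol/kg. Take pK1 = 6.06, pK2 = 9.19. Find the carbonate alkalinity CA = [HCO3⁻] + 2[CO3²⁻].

CA = [HCO3⁻] + 2[CO3²⁻] = (α₁ + 2α₂)·DIC
At pH 7.88: [H⁺]/K1 = 10^-1.82 = 0.015136, K2/[H⁺] = 10^-1.31 = 0.048978
α₁ = 1/(1 + 0.015136 + 0.048978) = 1/1.0641 = 0.9397; α₂ = α₁·K2/[H⁺] = 0.04603
α₁ + 2α₂ = 1.0318
CA = 1.0318 × 1.70 = 1.75 mmol/kg

CA = 1.75 mmol/kg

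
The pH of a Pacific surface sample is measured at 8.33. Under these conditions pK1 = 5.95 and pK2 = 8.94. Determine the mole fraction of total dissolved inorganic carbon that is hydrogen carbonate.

α₁ = 1 / (1 + [H⁺]/K1 + K2/[H⁺]) = 1 / (1 + 10^-2.38 + 10^-0.61)
   = 1 / (1 + 0.0041687 + 0.24547) = 1/1.2496 = 0.8002

α₁ = 0.800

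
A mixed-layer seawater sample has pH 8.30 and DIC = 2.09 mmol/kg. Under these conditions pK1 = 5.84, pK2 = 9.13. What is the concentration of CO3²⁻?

[CO3²⁻] = 0.268 mmol/kg

α₂ = 1 / (1 + [H⁺]/K2 + [H⁺]²/(K1K2)) = 1 / (1 + 10^+0.83 + 10^-1.63)
   = 1 / (1 + 6.7608 + 0.023442) = 1/7.7843 = 0.1285
[CO3²⁻] = α₂ × DIC = 0.1285 × 2.09 = 0.268 mmol/kg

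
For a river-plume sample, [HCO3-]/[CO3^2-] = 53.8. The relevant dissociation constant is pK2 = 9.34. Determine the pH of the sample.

pH = 7.61

From K2 = [H⁺][CO3^2-]/[HCO3-]:  pH = pK2 − log₁₀([HCO3-]/[CO3^2-])
log₁₀(53.8) = +1.731
pH = 9.34 − (+1.731) = 7.61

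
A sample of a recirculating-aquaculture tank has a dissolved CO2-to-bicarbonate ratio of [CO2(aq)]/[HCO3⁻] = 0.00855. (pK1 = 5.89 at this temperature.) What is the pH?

From K1 = [H⁺][HCO3⁻]/[CO2(aq)]:  pH = pK1 − log₁₀([CO2(aq)]/[HCO3⁻])
log₁₀(0.00855) = -2.068
pH = 5.89 − (-2.068) = 7.96

pH = 7.96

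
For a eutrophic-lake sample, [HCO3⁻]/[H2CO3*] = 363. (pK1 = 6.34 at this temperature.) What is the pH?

pH = 8.90

From K1 = [H⁺][HCO3⁻]/[H2CO3*]:  pH = pK1 + log₁₀([HCO3⁻]/[H2CO3*])
log₁₀(363) = +2.560
pH = 6.34 + (+2.560) = 8.90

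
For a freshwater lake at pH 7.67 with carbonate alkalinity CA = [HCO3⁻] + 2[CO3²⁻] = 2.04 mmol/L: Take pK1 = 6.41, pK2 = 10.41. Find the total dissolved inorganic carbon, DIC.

DIC = 2.15 mmol/L

CA = [HCO3⁻] + 2[CO3²⁻] = (α₁ + 2α₂)·DIC
At pH 7.67: [H⁺]/K1 = 10^-1.26 = 0.054954, K2/[H⁺] = 10^-2.74 = 0.0018197
α₁ = 1/(1 + 0.054954 + 0.0018197) = 1/1.0568 = 0.9463; α₂ = α₁·K2/[H⁺] = 0.001722
α₁ + 2α₂ = 0.9497
DIC = CA / (α₁ + 2α₂) = 2.04 / 0.9497 = 2.15 mmol/L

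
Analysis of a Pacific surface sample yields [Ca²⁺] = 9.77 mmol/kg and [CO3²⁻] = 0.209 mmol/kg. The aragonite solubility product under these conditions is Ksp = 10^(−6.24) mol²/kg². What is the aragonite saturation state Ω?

Ksp = 10^(−6.24) = 5.754×10^-7
Ω = [Ca²⁺][CO3²⁻]/Ksp = (9.77×10^-3)(0.209×10^-3) / 5.754×10^-7 = 3.55

Ω = 3.55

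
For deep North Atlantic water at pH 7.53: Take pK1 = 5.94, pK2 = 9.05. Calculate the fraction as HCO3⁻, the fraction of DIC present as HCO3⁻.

α₁ = 1 / (1 + [H⁺]/K1 + K2/[H⁺]) = 1 / (1 + 10^-1.59 + 10^-1.52)
   = 1 / (1 + 0.025704 + 0.030200) = 1/1.0559 = 0.9471

α₁ = 0.947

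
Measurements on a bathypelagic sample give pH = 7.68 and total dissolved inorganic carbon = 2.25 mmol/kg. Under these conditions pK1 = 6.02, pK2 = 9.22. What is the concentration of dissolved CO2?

α₀ = 1 / (1 + K1/[H⁺] + K1K2/[H⁺]²) = 1 / (1 + 10^+1.66 + 10^+0.12)
   = 1 / (1 + 45.709 + 1.3183) = 1/48.027 = 0.02082
[CO2*] = α₀ × DIC = 0.02082 × 2.25 = 0.0468 mmol/kg

[CO2*] = 0.0468 mmol/kg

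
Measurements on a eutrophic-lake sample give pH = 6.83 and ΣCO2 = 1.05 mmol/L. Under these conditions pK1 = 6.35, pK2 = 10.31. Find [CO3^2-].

α₂ = 1 / (1 + [H⁺]/K2 + [H⁺]²/(K1K2)) = 1 / (1 + 10^+3.48 + 10^+3.00)
   = 1 / (1 + 3020.0 + 1000.0) = 1/4021.0 = 0.0002487
[CO3²⁻] = α₂ × DIC = 0.0002487 × 1.05 = 0.000261 mmol/L = 0.261 μmol/L

[CO3²⁻] = 0.261 μmol/L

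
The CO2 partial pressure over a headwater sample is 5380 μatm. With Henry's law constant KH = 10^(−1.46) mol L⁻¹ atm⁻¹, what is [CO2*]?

KH = 10^(−1.46) = 3.467×10^-2 mol L⁻¹ atm⁻¹
[CO2*] = KH · pCO2 = 3.467×10^-2 × 5380×10^-6 atm = 1.87×10^-4 mol/L

[CO2*] = 187 μmol/L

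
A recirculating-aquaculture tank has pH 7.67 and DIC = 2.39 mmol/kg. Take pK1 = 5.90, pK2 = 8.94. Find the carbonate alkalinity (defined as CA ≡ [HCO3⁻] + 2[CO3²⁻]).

CA = [HCO3⁻] + 2[CO3²⁻] = (α₁ + 2α₂)·DIC
At pH 7.67: [H⁺]/K1 = 10^-1.77 = 0.016982, K2/[H⁺] = 10^-1.27 = 0.053703
α₁ = 1/(1 + 0.016982 + 0.053703) = 1/1.0707 = 0.9340; α₂ = α₁·K2/[H⁺] = 0.05016
α₁ + 2α₂ = 1.0343
CA = 1.0343 × 2.39 = 2.47 mmol/kg

CA = 2.47 mmol/kg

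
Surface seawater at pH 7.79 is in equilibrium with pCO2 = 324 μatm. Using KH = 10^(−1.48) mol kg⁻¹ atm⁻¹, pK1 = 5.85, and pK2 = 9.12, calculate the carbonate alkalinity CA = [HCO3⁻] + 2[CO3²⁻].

[CO2*] = KH · pCO2 = 10^(−1.48) × 324×10^-6 = 1.073×10^-5 mol/kg
α₀ = 1/(1 + K1/[H⁺] + K1K2/[H⁺]²) = 1/(1 + 10^+1.94 + 10^+0.61) = 0.01085
DIC = [CO2*]/α₀ = 1.073×10^-5 / 0.01085 = 0.9889 mmol/kg
CA = (α₁ + 2α₂)·DIC = (0.9450 + 2×0.04420) × 0.9889 = 1.02 mmol/kg

CA = 1.02 mmol/kg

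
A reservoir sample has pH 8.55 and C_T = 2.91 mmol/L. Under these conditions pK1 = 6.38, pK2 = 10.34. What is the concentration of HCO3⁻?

[HCO3⁻] = 2.84 mmol/L

α₁ = 1 / (1 + [H⁺]/K1 + K2/[H⁺]) = 1 / (1 + 10^-2.17 + 10^-1.79)
   = 1 / (1 + 0.0067608 + 0.016218) = 1/1.0230 = 0.9775
[HCO3⁻] = α₁ × DIC = 0.9775 × 2.91 = 2.84 mmol/L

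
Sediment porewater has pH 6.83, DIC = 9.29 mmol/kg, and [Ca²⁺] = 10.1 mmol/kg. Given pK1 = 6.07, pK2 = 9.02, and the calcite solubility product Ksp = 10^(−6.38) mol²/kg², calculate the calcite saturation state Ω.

Ω = 1.23

α₂ = 1 / (1 + [H⁺]/K2 + [H⁺]²/(K1K2)) = 1 / (1 + 10^+2.19 + 10^+1.43)
   = 1 / (1 + 154.88 + 26.915) = 1/182.80 = 0.005471
[CO3²⁻] = α₂ × DIC = 0.005471 × 9.29 = 0.05082 mmol/kg
Ksp = 10^(−6.38) = 4.169×10^-7
Ω = [Ca²⁺][CO3²⁻]/Ksp = (10.1×10^-3)(5.082×10^-5) / 4.169×10^-7 = 1.23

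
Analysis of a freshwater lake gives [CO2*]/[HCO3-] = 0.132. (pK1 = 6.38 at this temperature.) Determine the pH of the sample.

pH = 7.26

From K1 = [H⁺][HCO3-]/[CO2*]:  pH = pK1 − log₁₀([CO2*]/[HCO3-])
log₁₀(0.132) = -0.879
pH = 6.38 − (-0.879) = 7.26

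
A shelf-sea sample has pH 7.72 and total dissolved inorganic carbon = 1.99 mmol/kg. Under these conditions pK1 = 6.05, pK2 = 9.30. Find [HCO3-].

[HCO3⁻] = 1.90 mmol/kg

α₁ = 1 / (1 + [H⁺]/K1 + K2/[H⁺]) = 1 / (1 + 10^-1.67 + 10^-1.58)
   = 1 / (1 + 0.021380 + 0.026303) = 1/1.0477 = 0.9545
[HCO3⁻] = α₁ × DIC = 0.9545 × 1.99 = 1.90 mmol/kg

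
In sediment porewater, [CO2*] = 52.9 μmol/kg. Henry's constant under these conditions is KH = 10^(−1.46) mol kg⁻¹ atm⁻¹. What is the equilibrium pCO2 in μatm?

KH = 10^(−1.46) = 3.467×10^-2 mol kg⁻¹ atm⁻¹
pCO2 = [CO2*]/KH = 52.9×10^-6 / 3.467×10^-2 = 1.53×10^-3 atm = 1530 μatm

pCO2 = 1530 μatm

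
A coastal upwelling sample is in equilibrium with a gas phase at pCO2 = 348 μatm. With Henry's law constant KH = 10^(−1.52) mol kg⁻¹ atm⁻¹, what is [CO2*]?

[CO2*] = 10.5 μmol/kg

KH = 10^(−1.52) = 3.020×10^-2 mol kg⁻¹ atm⁻¹
[CO2*] = KH · pCO2 = 3.020×10^-2 × 348×10^-6 atm = 1.05×10^-5 mol/kg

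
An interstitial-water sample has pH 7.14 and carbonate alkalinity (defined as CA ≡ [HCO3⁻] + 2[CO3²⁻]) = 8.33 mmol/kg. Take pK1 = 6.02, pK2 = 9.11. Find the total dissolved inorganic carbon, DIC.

DIC = 8.86 mmol/kg

CA = [HCO3⁻] + 2[CO3²⁻] = (α₁ + 2α₂)·DIC
At pH 7.14: [H⁺]/K1 = 10^-1.12 = 0.075858, K2/[H⁺] = 10^-1.97 = 0.010715
α₁ = 1/(1 + 0.075858 + 0.010715) = 1/1.0866 = 0.9203; α₂ = α₁·K2/[H⁺] = 0.009861
α₁ + 2α₂ = 0.9400
DIC = CA / (α₁ + 2α₂) = 8.33 / 0.9400 = 8.86 mmol/kg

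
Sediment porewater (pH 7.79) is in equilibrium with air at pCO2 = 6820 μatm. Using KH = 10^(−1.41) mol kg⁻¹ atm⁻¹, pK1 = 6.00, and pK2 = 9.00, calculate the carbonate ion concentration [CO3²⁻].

[CO3²⁻] = 1.01 mmol/kg

[CO2*] = KH · pCO2 = 10^(−1.41) × 6820×10^-6 = 2.653×10^-4 mol/kg
α₀ = 1/(1 + K1/[H⁺] + K1K2/[H⁺]²) = 1/(1 + 10^+1.79 + 10^+0.58) = 0.01505
DIC = [CO2*]/α₀ = 2.653×10^-4 / 0.01505 = 17.63 mmol/kg
[CO3²⁻] = α₂·DIC; α₂ = 0.05720, so [CO3²⁻] = 0.05720 × 17.63 = 1.01 mmol/kg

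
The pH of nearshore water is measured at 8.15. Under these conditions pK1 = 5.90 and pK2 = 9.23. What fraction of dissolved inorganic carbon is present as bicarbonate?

α₁ = 1 / (1 + [H⁺]/K1 + K2/[H⁺]) = 1 / (1 + 10^-2.25 + 10^-1.08)
   = 1 / (1 + 0.0056234 + 0.083176) = 1/1.0888 = 0.9184

α₁ = 0.918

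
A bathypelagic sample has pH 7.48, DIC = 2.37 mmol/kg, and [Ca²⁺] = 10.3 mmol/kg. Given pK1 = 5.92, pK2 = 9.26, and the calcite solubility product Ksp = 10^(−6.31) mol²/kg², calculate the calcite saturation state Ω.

α₂ = 1 / (1 + [H⁺]/K2 + [H⁺]²/(K1K2)) = 1 / (1 + 10^+1.78 + 10^+0.22)
   = 1 / (1 + 60.256 + 1.6596) = 1/62.916 = 0.01589
[CO3²⁻] = α₂ × DIC = 0.01589 × 2.37 = 0.03767 mmol/kg
Ksp = 10^(−6.31) = 4.898×10^-7
Ω = [Ca²⁺][CO3²⁻]/Ksp = (10.3×10^-3)(3.767×10^-5) / 4.898×10^-7 = 0.792

Ω = 0.792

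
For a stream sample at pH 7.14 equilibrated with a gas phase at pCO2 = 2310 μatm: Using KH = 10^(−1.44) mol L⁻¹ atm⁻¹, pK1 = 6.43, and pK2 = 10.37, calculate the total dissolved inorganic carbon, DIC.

[CO2*] = KH · pCO2 = 10^(−1.44) × 2310×10^-6 = 8.387×10^-5 mol/L
α₀ = 1/(1 + K1/[H⁺] + K1K2/[H⁺]²) = 1/(1 + 10^+0.71 + 10^-2.52) = 0.1631
DIC = [CO2*]/α₀ = 8.387×10^-5 / 0.1631 = 0.514 mmol/L

DIC = 0.514 mmol/L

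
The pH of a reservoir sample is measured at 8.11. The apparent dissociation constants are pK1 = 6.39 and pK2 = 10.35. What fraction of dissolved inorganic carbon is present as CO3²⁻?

α₂ = 0.00562

α₂ = 1 / (1 + [H⁺]/K2 + [H⁺]²/(K1K2)) = 1 / (1 + 10^+2.24 + 10^+0.52)
   = 1 / (1 + 173.78 + 3.3113) = 1/178.09 = 0.005615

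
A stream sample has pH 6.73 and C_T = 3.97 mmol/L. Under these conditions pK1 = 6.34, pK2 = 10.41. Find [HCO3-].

[HCO3⁻] = 2.82 mmol/L

α₁ = 1 / (1 + [H⁺]/K1 + K2/[H⁺]) = 1 / (1 + 10^-0.39 + 10^-3.68)
   = 1 / (1 + 0.40738 + 0.00020893) = 1/1.4076 = 0.7104
[HCO3⁻] = α₁ × DIC = 0.7104 × 3.97 = 2.82 mmol/L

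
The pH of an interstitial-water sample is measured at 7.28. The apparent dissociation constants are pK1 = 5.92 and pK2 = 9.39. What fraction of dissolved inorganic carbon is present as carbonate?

α₂ = 1 / (1 + [H⁺]/K2 + [H⁺]²/(K1K2)) = 1 / (1 + 10^+2.11 + 10^+0.75)
   = 1 / (1 + 128.82 + 5.6234) = 1/135.45 = 0.007383

α₂ = 0.00738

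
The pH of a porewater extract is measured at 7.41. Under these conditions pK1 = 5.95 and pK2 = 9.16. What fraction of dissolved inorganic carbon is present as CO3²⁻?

α₂ = 0.0169

α₂ = 1 / (1 + [H⁺]/K2 + [H⁺]²/(K1K2)) = 1 / (1 + 10^+1.75 + 10^+0.29)
   = 1 / (1 + 56.234 + 1.9498) = 1/59.184 = 0.01690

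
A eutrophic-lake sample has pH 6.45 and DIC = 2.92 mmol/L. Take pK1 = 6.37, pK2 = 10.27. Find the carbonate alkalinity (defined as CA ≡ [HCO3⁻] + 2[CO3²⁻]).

CA = [HCO3⁻] + 2[CO3²⁻] = (α₁ + 2α₂)·DIC
At pH 6.45: [H⁺]/K1 = 10^-0.08 = 0.83176, K2/[H⁺] = 10^-3.82 = 0.00015136
α₁ = 1/(1 + 0.83176 + 0.00015136) = 1/1.8319 = 0.5459; α₂ = α₁·K2/[H⁺] = 8.262×10^-5
α₁ + 2α₂ = 0.5460
CA = 0.5460 × 2.92 = 1.59 mmol/L

CA = 1.59 mmol/L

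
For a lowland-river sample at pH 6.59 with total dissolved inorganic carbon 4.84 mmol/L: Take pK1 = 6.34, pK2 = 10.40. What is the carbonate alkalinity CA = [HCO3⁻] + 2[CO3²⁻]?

CA = 3.10 mmol/L

CA = [HCO3⁻] + 2[CO3²⁻] = (α₁ + 2α₂)·DIC
At pH 6.59: [H⁺]/K1 = 10^-0.25 = 0.56234, K2/[H⁺] = 10^-3.81 = 0.00015488
α₁ = 1/(1 + 0.56234 + 0.00015488) = 1/1.5625 = 0.6400; α₂ = α₁·K2/[H⁺] = 9.912×10^-5
α₁ + 2α₂ = 0.6402
CA = 0.6402 × 4.84 = 3.10 mmol/L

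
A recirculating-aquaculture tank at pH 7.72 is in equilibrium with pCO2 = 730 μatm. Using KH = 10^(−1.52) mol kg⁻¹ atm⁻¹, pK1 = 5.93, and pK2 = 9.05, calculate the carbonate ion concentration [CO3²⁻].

[CO3²⁻] = 0.0636 mmol/kg

[CO2*] = KH · pCO2 = 10^(−1.52) × 730×10^-6 = 2.205×10^-5 mol/kg
α₀ = 1/(1 + K1/[H⁺] + K1K2/[H⁺]²) = 1/(1 + 10^+1.79 + 10^+0.46) = 0.01526
DIC = [CO2*]/α₀ = 2.205×10^-5 / 0.01526 = 1.445 mmol/kg
[CO3²⁻] = α₂·DIC; α₂ = 0.04400, so [CO3²⁻] = 0.04400 × 1.445 = 0.0636 mmol/kg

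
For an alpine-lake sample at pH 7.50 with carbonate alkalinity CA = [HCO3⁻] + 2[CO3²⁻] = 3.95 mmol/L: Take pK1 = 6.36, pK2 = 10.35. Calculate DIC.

DIC = 4.23 mmol/L

CA = [HCO3⁻] + 2[CO3²⁻] = (α₁ + 2α₂)·DIC
At pH 7.50: [H⁺]/K1 = 10^-1.14 = 0.072444, K2/[H⁺] = 10^-2.85 = 0.0014125
α₁ = 1/(1 + 0.072444 + 0.0014125) = 1/1.0739 = 0.9312; α₂ = α₁·K2/[H⁺] = 0.001315
α₁ + 2α₂ = 0.9339
DIC = CA / (α₁ + 2α₂) = 3.95 / 0.9339 = 4.23 mmol/L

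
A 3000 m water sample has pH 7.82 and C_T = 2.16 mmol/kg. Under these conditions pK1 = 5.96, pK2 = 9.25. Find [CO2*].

α₀ = 1 / (1 + K1/[H⁺] + K1K2/[H⁺]²) = 1 / (1 + 10^+1.86 + 10^+0.43)
   = 1 / (1 + 72.444 + 2.6915) = 1/76.135 = 0.01313
[CO2*] = α₀ × DIC = 0.01313 × 2.16 = 0.0284 mmol/kg

[CO2*] = 0.0284 mmol/kg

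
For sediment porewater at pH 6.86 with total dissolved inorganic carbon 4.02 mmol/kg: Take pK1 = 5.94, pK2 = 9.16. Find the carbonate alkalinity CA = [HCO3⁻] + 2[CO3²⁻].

CA = [HCO3⁻] + 2[CO3²⁻] = (α₁ + 2α₂)·DIC
At pH 6.86: [H⁺]/K1 = 10^-0.92 = 0.12023, K2/[H⁺] = 10^-2.30 = 0.0050119
α₁ = 1/(1 + 0.12023 + 0.0050119) = 1/1.1252 = 0.8887; α₂ = α₁·K2/[H⁺] = 0.004454
α₁ + 2α₂ = 0.8976
CA = 0.8976 × 4.02 = 3.61 mmol/kg

CA = 3.61 mmol/kg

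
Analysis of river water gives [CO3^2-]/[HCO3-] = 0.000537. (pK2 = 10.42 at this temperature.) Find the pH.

pH = 7.15

From K2 = [H⁺][CO3^2-]/[HCO3-]:  pH = pK2 + log₁₀([CO3^2-]/[HCO3-])
log₁₀(0.000537) = -3.270
pH = 10.42 + (-3.270) = 7.15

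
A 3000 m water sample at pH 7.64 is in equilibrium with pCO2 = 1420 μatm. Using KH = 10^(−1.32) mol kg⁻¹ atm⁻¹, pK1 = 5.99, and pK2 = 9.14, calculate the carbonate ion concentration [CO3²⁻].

[CO3²⁻] = 0.0960 mmol/kg

[CO2*] = KH · pCO2 = 10^(−1.32) × 1420×10^-6 = 6.797×10^-5 mol/kg
α₀ = 1/(1 + K1/[H⁺] + K1K2/[H⁺]²) = 1/(1 + 10^+1.65 + 10^+0.15) = 0.02124
DIC = [CO2*]/α₀ = 6.797×10^-5 / 0.02124 = 3.200 mmol/kg
[CO3²⁻] = α₂·DIC; α₂ = 0.03000, so [CO3²⁻] = 0.03000 × 3.200 = 0.0960 mmol/kg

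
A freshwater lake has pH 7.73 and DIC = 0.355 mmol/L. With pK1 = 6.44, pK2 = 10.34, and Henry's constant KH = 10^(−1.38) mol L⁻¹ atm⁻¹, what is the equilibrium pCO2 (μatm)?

pCO2 = 414 μatm

α₀ = 1 / (1 + K1/[H⁺] + K1K2/[H⁺]²) = 1 / (1 + 10^+1.29 + 10^-1.32)
   = 1 / (1 + 19.498 + 0.047863) = 1/20.546 = 0.04867
[CO2*] = α₀ × DIC = 0.04867 × 0.355 = 0.01728 mmol/L = 17.28 μmol/L
pCO2 = [CO2*]/KH = 1.728×10^-5 / 4.169×10^-2 = 414 μatm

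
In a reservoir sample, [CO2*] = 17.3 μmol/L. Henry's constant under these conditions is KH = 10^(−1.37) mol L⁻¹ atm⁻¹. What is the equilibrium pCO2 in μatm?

pCO2 = 406 μatm

KH = 10^(−1.37) = 4.266×10^-2 mol L⁻¹ atm⁻¹
pCO2 = [CO2*]/KH = 17.3×10^-6 / 4.266×10^-2 = 4.06×10^-4 atm = 406 μatm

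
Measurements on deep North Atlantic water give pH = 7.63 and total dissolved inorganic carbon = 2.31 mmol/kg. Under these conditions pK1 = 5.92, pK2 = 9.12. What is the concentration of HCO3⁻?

[HCO3⁻] = 2.20 mmol/kg

α₁ = 1 / (1 + [H⁺]/K1 + K2/[H⁺]) = 1 / (1 + 10^-1.71 + 10^-1.49)
   = 1 / (1 + 0.019498 + 0.032359) = 1/1.0519 = 0.9507
[HCO3⁻] = α₁ × DIC = 0.9507 × 2.31 = 2.20 mmol/kg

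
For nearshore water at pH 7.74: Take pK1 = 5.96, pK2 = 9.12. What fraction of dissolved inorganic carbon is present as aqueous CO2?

α₀ = 0.0157

α₀ = 1 / (1 + K1/[H⁺] + K1K2/[H⁺]²) = 1 / (1 + 10^+1.78 + 10^+0.40)
   = 1 / (1 + 60.256 + 2.5119) = 1/63.768 = 0.01568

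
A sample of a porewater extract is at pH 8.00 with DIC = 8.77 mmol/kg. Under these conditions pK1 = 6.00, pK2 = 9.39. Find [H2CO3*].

α₀ = 1 / (1 + K1/[H⁺] + K1K2/[H⁺]²) = 1 / (1 + 10^+2.00 + 10^+0.61)
   = 1 / (1 + 100.00 + 4.0738) = 1/105.07 = 0.009517
[CO2*] = α₀ × DIC = 0.009517 × 8.77 = 0.0835 mmol/kg

[CO2*] = 0.0835 mmol/kg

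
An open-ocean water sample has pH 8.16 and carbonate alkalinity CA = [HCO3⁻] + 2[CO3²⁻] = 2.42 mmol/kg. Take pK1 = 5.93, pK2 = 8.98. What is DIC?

CA = [HCO3⁻] + 2[CO3²⁻] = (α₁ + 2α₂)·DIC
At pH 8.16: [H⁺]/K1 = 10^-2.23 = 0.0058884, K2/[H⁺] = 10^-0.82 = 0.15136
α₁ = 1/(1 + 0.0058884 + 0.15136) = 1/1.1572 = 0.8641; α₂ = α₁·K2/[H⁺] = 0.1308
α₁ + 2α₂ = 1.1257
DIC = CA / (α₁ + 2α₂) = 2.42 / 1.1257 = 2.15 mmol/kg

DIC = 2.15 mmol/kg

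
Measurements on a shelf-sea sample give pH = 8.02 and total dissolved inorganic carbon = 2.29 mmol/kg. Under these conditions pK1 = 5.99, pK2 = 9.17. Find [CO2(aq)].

α₀ = 1 / (1 + K1/[H⁺] + K1K2/[H⁺]²) = 1 / (1 + 10^+2.03 + 10^+0.88)
   = 1 / (1 + 107.15 + 7.5858) = 1/115.74 = 0.008640
[CO2*] = α₀ × DIC = 0.008640 × 2.29 = 0.0198 mmol/kg = 19.8 μmol/kg

[CO2*] = 19.8 μmol/kg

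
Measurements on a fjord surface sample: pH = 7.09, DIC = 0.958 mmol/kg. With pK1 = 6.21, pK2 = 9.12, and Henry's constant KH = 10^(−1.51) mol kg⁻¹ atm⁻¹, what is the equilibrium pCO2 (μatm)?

α₀ = 1 / (1 + K1/[H⁺] + K1K2/[H⁺]²) = 1 / (1 + 10^+0.88 + 10^-1.15)
   = 1 / (1 + 7.5858 + 0.070795) = 1/8.6566 = 0.1155
[CO2*] = α₀ × DIC = 0.1155 × 0.958 = 0.1107 mmol/kg
pCO2 = [CO2*]/KH = 1.107×10^-4 / 3.090×10^-2 = 3580 μatm

pCO2 = 3580 μatm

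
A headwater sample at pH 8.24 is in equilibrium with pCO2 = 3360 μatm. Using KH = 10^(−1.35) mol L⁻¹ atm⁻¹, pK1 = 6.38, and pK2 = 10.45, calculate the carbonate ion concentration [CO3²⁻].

[CO3²⁻] = 0.0670 mmol/L

[CO2*] = KH · pCO2 = 10^(−1.35) × 3360×10^-6 = 1.501×10^-4 mol/L
α₀ = 1/(1 + K1/[H⁺] + K1K2/[H⁺]²) = 1/(1 + 10^+1.86 + 10^-0.35) = 0.01353
DIC = [CO2*]/α₀ = 1.501×10^-4 / 0.01353 = 11.09 mmol/L
[CO3²⁻] = α₂·DIC; α₂ = 0.006045, so [CO3²⁻] = 0.006045 × 11.09 = 0.0670 mmol/L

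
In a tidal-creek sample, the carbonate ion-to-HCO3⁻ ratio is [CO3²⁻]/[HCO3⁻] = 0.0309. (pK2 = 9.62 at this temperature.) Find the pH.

From K2 = [H⁺][CO3²⁻]/[HCO3⁻]:  pH = pK2 + log₁₀([CO3²⁻]/[HCO3⁻])
log₁₀(0.0309) = -1.510
pH = 9.62 + (-1.510) = 8.11

pH = 8.11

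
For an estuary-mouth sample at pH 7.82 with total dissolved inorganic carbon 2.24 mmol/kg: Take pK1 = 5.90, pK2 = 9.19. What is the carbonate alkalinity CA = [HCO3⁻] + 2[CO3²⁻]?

CA = 2.31 mmol/kg

CA = [HCO3⁻] + 2[CO3²⁻] = (α₁ + 2α₂)·DIC
At pH 7.82: [H⁺]/K1 = 10^-1.92 = 0.012023, K2/[H⁺] = 10^-1.37 = 0.042658
α₁ = 1/(1 + 0.012023 + 0.042658) = 1/1.0547 = 0.9482; α₂ = α₁·K2/[H⁺] = 0.04045
α₁ + 2α₂ = 1.0290
CA = 1.0290 × 2.24 = 2.31 mmol/kg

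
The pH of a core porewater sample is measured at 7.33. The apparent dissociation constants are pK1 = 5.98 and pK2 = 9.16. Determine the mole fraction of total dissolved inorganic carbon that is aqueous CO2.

α₀ = 0.0422

α₀ = 1 / (1 + K1/[H⁺] + K1K2/[H⁺]²) = 1 / (1 + 10^+1.35 + 10^-0.48)
   = 1 / (1 + 22.387 + 0.33113) = 1/23.718 = 0.04216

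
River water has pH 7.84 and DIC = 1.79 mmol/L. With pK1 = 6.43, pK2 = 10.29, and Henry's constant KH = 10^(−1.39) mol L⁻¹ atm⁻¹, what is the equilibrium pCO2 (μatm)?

α₀ = 1 / (1 + K1/[H⁺] + K1K2/[H⁺]²) = 1 / (1 + 10^+1.41 + 10^-1.04)
   = 1 / (1 + 25.704 + 0.091201) = 1/26.795 = 0.03732
[CO2*] = α₀ × DIC = 0.03732 × 1.79 = 0.06680 mmol/L
pCO2 = [CO2*]/KH = 6.680×10^-5 / 4.074×10^-2 = 1640 μatm

pCO2 = 1640 μatm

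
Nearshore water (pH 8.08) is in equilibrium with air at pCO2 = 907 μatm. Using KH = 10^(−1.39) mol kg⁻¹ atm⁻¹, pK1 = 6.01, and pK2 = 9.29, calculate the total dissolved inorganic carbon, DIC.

[CO2*] = KH · pCO2 = 10^(−1.39) × 907×10^-6 = 3.695×10^-5 mol/kg
α₀ = 1/(1 + K1/[H⁺] + K1K2/[H⁺]²) = 1/(1 + 10^+2.07 + 10^+0.86) = 0.007953
DIC = [CO2*]/α₀ = 3.695×10^-5 / 0.007953 = 4.65 mmol/kg

DIC = 4.65 mmol/kg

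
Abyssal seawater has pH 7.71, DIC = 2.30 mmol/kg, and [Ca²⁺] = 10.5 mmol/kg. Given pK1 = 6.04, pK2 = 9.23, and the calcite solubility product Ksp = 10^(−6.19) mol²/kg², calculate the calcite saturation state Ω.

Ω = 1.07

α₂ = 1 / (1 + [H⁺]/K2 + [H⁺]²/(K1K2)) = 1 / (1 + 10^+1.52 + 10^-0.15)
   = 1 / (1 + 33.113 + 0.70795) = 1/34.821 = 0.02872
[CO3²⁻] = α₂ × DIC = 0.02872 × 2.30 = 0.06605 mmol/kg
Ksp = 10^(−6.19) = 6.457×10^-7
Ω = [Ca²⁺][CO3²⁻]/Ksp = (10.5×10^-3)(6.605×10^-5) / 6.457×10^-7 = 1.07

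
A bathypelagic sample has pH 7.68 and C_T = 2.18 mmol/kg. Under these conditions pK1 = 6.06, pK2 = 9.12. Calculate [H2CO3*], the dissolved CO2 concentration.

[CO2*] = 0.0493 mmol/kg

α₀ = 1 / (1 + K1/[H⁺] + K1K2/[H⁺]²) = 1 / (1 + 10^+1.62 + 10^+0.18)
   = 1 / (1 + 41.687 + 1.5136) = 1/44.200 = 0.02262
[CO2*] = α₀ × DIC = 0.02262 × 2.18 = 0.0493 mmol/kg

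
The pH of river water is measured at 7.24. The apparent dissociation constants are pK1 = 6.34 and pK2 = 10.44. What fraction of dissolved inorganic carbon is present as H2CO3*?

α₀ = 0.112

α₀ = 1 / (1 + K1/[H⁺] + K1K2/[H⁺]²) = 1 / (1 + 10^+0.90 + 10^-2.30)
   = 1 / (1 + 7.9433 + 0.0050119) = 1/8.9483 = 0.1118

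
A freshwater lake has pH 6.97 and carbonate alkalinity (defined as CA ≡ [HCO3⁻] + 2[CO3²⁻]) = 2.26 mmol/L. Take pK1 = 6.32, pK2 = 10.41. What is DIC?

DIC = 2.76 mmol/L

CA = [HCO3⁻] + 2[CO3²⁻] = (α₁ + 2α₂)·DIC
At pH 6.97: [H⁺]/K1 = 10^-0.65 = 0.22387, K2/[H⁺] = 10^-3.44 = 0.00036308
α₁ = 1/(1 + 0.22387 + 0.00036308) = 1/1.2242 = 0.8168; α₂ = α₁·K2/[H⁺] = 0.0002966
α₁ + 2α₂ = 0.8174
DIC = CA / (α₁ + 2α₂) = 2.26 / 0.8174 = 2.76 mmol/L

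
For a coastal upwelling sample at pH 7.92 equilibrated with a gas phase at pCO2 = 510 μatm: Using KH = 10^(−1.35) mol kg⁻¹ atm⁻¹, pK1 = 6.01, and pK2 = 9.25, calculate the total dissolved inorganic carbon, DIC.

DIC = 1.96 mmol/kg

[CO2*] = KH · pCO2 = 10^(−1.35) × 510×10^-6 = 2.278×10^-5 mol/kg
α₀ = 1/(1 + K1/[H⁺] + K1K2/[H⁺]²) = 1/(1 + 10^+1.91 + 10^+0.58) = 0.01162
DIC = [CO2*]/α₀ = 2.278×10^-5 / 0.01162 = 1.96 mmol/kg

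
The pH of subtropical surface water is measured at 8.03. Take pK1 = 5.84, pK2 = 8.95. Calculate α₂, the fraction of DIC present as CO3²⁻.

α₂ = 1 / (1 + [H⁺]/K2 + [H⁺]²/(K1K2)) = 1 / (1 + 10^+0.92 + 10^-1.27)
   = 1 / (1 + 8.3176 + 0.053703) = 1/9.3713 = 0.1067

α₂ = 0.107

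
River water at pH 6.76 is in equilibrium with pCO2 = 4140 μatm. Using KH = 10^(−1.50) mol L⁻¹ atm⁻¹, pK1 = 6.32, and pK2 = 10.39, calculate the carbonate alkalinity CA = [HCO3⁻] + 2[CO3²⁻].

CA = 0.361 mmol/L

[CO2*] = KH · pCO2 = 10^(−1.50) × 4140×10^-6 = 1.309×10^-4 mol/L
α₀ = 1/(1 + K1/[H⁺] + K1K2/[H⁺]²) = 1/(1 + 10^+0.44 + 10^-3.19) = 0.2663
DIC = [CO2*]/α₀ = 1.309×10^-4 / 0.2663 = 0.4916 mmol/L
CA = (α₁ + 2α₂)·DIC = (0.7335 + 2×0.0001720) × 0.4916 = 0.361 mmol/L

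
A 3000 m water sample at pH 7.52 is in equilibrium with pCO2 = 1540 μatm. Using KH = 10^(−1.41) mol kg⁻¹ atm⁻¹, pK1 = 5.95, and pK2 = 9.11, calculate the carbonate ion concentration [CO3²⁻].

[CO2*] = KH · pCO2 = 10^(−1.41) × 1540×10^-6 = 5.991×10^-5 mol/kg
α₀ = 1/(1 + K1/[H⁺] + K1K2/[H⁺]²) = 1/(1 + 10^+1.57 + 10^-0.02) = 0.02557
DIC = [CO2*]/α₀ = 5.991×10^-5 / 0.02557 = 2.343 mmol/kg
[CO3²⁻] = α₂·DIC; α₂ = 0.02442, so [CO3²⁻] = 0.02442 × 2.343 = 0.0572 mmol/kg

[CO3²⁻] = 0.0572 mmol/kg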